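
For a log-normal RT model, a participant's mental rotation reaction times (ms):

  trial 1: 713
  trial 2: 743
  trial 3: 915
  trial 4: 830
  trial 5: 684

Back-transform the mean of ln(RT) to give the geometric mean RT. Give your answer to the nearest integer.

773 ms

ln(RT): 6.5695, 6.6107, 6.8189, 6.7214, 6.5280
Mean ln(RT) = 33.2485/5 = 6.64970
Geometric mean = exp(6.64970) = 772.55 ms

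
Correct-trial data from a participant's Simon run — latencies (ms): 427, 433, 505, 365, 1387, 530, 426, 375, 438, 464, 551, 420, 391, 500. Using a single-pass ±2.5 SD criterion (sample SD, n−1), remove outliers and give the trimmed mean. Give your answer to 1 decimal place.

n = 14, ΣRT = 7212, M = 515.143
Σ(x−M)² = 859649.71; s = √(859649.71/13) = 257.152
Cutoffs: 515.143 ± 2.5·257.152 → [-127.7, 1158.0]
Outside: 1387 → excluded.
Retained (n=13): Σ = 5825, mean = 5825/13 = 448.077

448.1 ms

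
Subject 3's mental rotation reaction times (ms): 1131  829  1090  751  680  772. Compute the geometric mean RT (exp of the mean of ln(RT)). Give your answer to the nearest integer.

ln(RT): 7.0309, 6.7202, 6.9939, 6.6214, 6.5221, 6.6490
Mean ln(RT) = 40.5375/6 = 6.75625
Geometric mean = exp(6.75625) = 859.41 ms

859 ms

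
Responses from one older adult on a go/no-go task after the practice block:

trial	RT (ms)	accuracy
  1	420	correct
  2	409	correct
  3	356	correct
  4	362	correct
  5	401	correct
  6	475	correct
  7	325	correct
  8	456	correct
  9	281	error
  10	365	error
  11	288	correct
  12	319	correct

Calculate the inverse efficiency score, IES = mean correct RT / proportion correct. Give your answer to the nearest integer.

457 ms

Correct trials (n=10): 420, 409, 356, 362, 401, 475, 325, 456, 288, 319
Mean correct RT = 3811/10 = 381.1000 ms
Proportion correct = 10/12
IES = 381.1000 / (10/12) = 457.320 ms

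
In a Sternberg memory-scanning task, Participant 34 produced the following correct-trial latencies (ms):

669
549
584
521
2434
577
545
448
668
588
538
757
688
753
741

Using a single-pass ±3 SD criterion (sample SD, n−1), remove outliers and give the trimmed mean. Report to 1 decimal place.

n = 15, ΣRT = 11060, M = 737.333
Σ(x−M)² = 3205461.33; s = √(3205461.33/14) = 478.499
Cutoffs: 737.333 ± 3·478.499 → [-698.2, 2172.8]
Outside: 2434 → excluded.
Retained (n=14): Σ = 8626, mean = 8626/14 = 616.143

616.1 ms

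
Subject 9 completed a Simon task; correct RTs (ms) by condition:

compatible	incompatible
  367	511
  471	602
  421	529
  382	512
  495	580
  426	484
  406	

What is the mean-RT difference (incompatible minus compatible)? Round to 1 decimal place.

M(compatible) = 2968/7 = 424.000
M(incompatible) = 3218/6 = 536.333
Difference = 536.333 − 424.000 = 112.333 ms

112.3 ms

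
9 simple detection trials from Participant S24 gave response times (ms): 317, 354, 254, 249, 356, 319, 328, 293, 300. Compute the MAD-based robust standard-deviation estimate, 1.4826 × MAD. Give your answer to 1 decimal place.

Sorted: 249, 254, 293, 300, 317, 319, 328, 354, 356 → median = 317
|x − 317| sorted: 0, 2, 11, 17, 24, 37, 39, 63, 68 → MAD = 24
Robust SD ≈ 1.4826 × 24 = 35.582

35.6 ms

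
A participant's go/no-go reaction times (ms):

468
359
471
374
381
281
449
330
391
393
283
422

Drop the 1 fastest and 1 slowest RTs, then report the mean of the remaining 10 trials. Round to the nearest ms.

385 ms

Sorted: 281, 283, 330, 359, 374, 381, 391, 393, 422, 449, 468, 471
Drop lowest 1 (281) and highest 1 (471)
Remaining (n=10): Σ = 3850, mean = 3850/10 = 385.000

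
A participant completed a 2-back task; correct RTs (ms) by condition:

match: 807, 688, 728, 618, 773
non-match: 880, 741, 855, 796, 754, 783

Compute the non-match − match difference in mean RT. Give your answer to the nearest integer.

M(match) = 3614/5 = 722.800
M(non-match) = 4809/6 = 801.500
Difference = 801.500 − 722.800 = 78.700 ms

79 ms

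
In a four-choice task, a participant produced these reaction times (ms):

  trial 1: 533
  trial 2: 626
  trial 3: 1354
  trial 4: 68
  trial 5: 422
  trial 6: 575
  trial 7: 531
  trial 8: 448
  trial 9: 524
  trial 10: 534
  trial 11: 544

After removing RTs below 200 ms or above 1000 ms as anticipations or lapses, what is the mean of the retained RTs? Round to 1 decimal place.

Excluded: 68, 1354
Retained (n=9): Σ = 4737
Mean = 4737/9 = 526.3333

526.3 ms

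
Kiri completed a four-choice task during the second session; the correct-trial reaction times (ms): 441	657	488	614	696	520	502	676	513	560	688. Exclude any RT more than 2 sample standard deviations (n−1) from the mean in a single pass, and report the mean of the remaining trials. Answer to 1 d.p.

577.7 ms

n = 11, ΣRT = 6355, M = 577.727
Σ(x−M)² = 83722.18; s = √(83722.18/10) = 91.500
Cutoffs: 577.727 ± 2·91.500 → [394.7, 760.7]
No RTs fall outside the cutoffs; all 11 retained. Mean = 6355/11 = 577.727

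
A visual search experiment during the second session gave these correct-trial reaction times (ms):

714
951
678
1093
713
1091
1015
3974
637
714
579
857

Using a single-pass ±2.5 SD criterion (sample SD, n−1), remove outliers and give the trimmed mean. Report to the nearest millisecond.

n = 12, ΣRT = 13016, M = 1084.667
Σ(x−M)² = 9457314.67; s = √(9457314.67/11) = 927.230
Cutoffs: 1084.667 ± 2.5·927.230 → [-1233.4, 3402.7]
Outside: 3974 → excluded.
Retained (n=11): Σ = 9042, mean = 9042/11 = 822.000

822 ms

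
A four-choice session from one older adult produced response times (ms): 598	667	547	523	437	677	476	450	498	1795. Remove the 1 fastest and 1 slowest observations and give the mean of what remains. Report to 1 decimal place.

Sorted: 437, 450, 476, 498, 523, 547, 598, 667, 677, 1795
Drop lowest 1 (437) and highest 1 (1795)
Remaining (n=8): Σ = 4436, mean = 4436/8 = 554.500

554.5 ms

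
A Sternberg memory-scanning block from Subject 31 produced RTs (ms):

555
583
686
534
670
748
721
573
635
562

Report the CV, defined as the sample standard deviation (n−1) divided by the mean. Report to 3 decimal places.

n = 10, Σ = 6267, M = 626.7000
Σ(x−M)² = 51780.100; s = √(51780.100/9) = 75.8508
CV = 75.8508 / 626.7000 = 0.12103

0.121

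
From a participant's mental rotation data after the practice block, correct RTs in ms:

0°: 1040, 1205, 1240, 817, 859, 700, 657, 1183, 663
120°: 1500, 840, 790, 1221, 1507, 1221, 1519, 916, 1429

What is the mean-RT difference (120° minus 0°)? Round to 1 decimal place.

M(0°) = 8364/9 = 929.333
M(120°) = 10943/9 = 1215.889
Difference = 1215.889 − 929.333 = 286.556 ms

286.6 ms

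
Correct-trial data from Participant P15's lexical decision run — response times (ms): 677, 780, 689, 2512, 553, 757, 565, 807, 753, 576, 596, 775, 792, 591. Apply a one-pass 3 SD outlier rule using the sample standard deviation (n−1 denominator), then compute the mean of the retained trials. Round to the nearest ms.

n = 14, ΣRT = 11423, M = 815.929
Σ(x−M)² = 3211744.93; s = √(3211744.93/13) = 497.049
Cutoffs: 815.929 ± 3·497.049 → [-675.2, 2307.1]
Outside: 2512 → excluded.
Retained (n=13): Σ = 8911, mean = 8911/13 = 685.462

685 ms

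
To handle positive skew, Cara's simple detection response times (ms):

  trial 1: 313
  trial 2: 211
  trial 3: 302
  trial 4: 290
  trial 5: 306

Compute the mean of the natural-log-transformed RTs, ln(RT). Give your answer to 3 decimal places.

ln(RT): 5.7462, 5.3519, 5.7104, 5.6699, 5.7236
Σ ln(RT) = 28.2020
Mean = 28.2020/5 = 5.64039

5.640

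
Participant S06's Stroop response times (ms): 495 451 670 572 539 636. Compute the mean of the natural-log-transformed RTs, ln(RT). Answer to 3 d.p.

ln(RT): 6.2046, 6.1115, 6.5073, 6.3491, 6.2897, 6.4552
Σ ln(RT) = 37.9174
Mean = 37.9174/6 = 6.31956

6.320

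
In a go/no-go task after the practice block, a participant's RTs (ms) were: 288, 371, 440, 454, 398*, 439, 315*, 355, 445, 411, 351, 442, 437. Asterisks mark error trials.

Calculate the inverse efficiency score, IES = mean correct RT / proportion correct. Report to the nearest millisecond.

476 ms

Correct trials (n=11): 288, 371, 440, 454, 439, 355, 445, 411, 351, 442, 437
Mean correct RT = 4433/11 = 403.0000 ms
Proportion correct = 11/13
IES = 403.0000 / (11/13) = 476.273 ms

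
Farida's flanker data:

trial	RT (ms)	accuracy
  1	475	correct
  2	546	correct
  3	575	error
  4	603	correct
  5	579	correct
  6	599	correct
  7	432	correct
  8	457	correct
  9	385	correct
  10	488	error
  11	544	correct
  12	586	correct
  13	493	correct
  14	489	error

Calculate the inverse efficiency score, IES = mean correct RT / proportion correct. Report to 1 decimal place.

659.4 ms

Correct trials (n=11): 475, 546, 603, 579, 599, 432, 457, 385, 544, 586, 493
Mean correct RT = 5699/11 = 518.0909 ms
Proportion correct = 11/14
IES = 518.0909 / (11/14) = 659.388 ms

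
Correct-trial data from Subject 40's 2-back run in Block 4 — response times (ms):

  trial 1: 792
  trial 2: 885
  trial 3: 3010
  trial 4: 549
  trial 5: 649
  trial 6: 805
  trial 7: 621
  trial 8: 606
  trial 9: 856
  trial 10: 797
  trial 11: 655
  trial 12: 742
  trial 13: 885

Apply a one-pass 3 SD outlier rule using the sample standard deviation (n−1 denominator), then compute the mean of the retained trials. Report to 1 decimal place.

n = 13, ΣRT = 11852, M = 911.692
Σ(x−M)² = 4919474.77; s = √(4919474.77/12) = 640.278
Cutoffs: 911.692 ± 3·640.278 → [-1009.1, 2832.5]
Outside: 3010 → excluded.
Retained (n=12): Σ = 8842, mean = 8842/12 = 736.833

736.8 ms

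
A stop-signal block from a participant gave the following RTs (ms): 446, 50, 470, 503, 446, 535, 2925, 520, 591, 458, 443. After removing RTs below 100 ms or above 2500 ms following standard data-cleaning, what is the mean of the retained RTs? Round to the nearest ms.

490 ms

Excluded: 50, 2925
Retained (n=9): Σ = 4412
Mean = 4412/9 = 490.2222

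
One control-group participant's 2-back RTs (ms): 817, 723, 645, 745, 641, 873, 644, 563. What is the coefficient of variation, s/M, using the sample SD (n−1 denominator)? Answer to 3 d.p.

n = 8, Σ = 5651, M = 706.3750
Σ(x−M)² = 74257.875; s = √(74257.875/7) = 102.9964
CV = 102.9964 / 706.3750 = 0.14581

0.146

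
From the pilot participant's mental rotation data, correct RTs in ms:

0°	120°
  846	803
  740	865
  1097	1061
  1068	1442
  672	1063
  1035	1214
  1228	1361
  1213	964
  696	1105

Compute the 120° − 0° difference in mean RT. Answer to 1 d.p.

142.6 ms

M(0°) = 8595/9 = 955.000
M(120°) = 9878/9 = 1097.556
Difference = 1097.556 − 955.000 = 142.556 ms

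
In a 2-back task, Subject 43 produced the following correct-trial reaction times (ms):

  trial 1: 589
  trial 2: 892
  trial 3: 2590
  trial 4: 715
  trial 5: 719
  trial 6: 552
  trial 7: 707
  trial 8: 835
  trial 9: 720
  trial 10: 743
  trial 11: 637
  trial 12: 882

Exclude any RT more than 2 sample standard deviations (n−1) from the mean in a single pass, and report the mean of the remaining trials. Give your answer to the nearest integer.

726 ms

n = 12, ΣRT = 10581, M = 881.750
Σ(x−M)² = 3304994.25; s = √(3304994.25/11) = 548.137
Cutoffs: 881.750 ± 2·548.137 → [-214.5, 1978.0]
Outside: 2590 → excluded.
Retained (n=11): Σ = 7991, mean = 7991/11 = 726.455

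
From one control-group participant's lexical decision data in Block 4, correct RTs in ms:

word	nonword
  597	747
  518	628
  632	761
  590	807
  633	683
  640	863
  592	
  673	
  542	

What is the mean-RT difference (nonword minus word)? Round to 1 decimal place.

146.3 ms

M(word) = 5417/9 = 601.889
M(nonword) = 4489/6 = 748.167
Difference = 748.167 − 601.889 = 146.278 ms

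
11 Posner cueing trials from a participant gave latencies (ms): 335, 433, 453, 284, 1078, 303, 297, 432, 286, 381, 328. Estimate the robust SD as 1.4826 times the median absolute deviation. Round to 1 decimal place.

Sorted: 284, 286, 297, 303, 328, 335, 381, 432, 433, 453, 1078 → median = 335
|x − 335| sorted: 0, 7, 32, 38, 46, 49, 51, 97, 98, 118, 743 → MAD = 49
Robust SD ≈ 1.4826 × 49 = 72.647

72.6 ms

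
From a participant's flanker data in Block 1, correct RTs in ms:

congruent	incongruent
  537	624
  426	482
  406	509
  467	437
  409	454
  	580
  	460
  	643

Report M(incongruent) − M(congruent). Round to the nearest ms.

M(congruent) = 2245/5 = 449.000
M(incongruent) = 4189/8 = 523.625
Difference = 523.625 − 449.000 = 74.625 ms

75 ms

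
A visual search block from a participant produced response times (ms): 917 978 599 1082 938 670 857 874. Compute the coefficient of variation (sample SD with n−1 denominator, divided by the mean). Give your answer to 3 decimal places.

0.184

n = 8, Σ = 6915, M = 864.3750
Σ(x−M)² = 176813.875; s = √(176813.875/7) = 158.9312
CV = 158.9312 / 864.3750 = 0.18387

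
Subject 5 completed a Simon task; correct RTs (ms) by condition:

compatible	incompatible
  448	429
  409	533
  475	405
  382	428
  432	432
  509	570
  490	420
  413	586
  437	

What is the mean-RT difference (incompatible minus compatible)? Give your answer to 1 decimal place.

M(compatible) = 3995/9 = 443.889
M(incompatible) = 3803/8 = 475.375
Difference = 475.375 − 443.889 = 31.486 ms

31.5 ms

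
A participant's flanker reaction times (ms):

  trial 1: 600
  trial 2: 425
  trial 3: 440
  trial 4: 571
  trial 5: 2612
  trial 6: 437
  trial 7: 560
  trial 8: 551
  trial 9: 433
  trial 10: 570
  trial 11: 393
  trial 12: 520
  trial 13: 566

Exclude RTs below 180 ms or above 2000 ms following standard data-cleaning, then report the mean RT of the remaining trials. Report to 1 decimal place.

Excluded: 2612
Retained (n=12): Σ = 6066
Mean = 6066/12 = 505.5000

505.5 ms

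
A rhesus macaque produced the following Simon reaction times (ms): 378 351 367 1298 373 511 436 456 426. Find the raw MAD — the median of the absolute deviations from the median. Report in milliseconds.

53 ms

Sorted: 351, 367, 373, 378, 426, 436, 456, 511, 1298 → median = 426
|x − 426|: 48, 75, 59, 872, 53, 85, 10, 30, 0
Sorted deviations: 0, 10, 30, 48, 53, 59, 75, 85, 872 → MAD = 53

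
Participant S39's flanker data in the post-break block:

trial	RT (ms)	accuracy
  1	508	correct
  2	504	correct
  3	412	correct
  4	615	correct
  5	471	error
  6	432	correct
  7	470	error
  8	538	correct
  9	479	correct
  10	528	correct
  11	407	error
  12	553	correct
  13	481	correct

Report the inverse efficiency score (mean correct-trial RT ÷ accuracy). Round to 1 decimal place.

Correct trials (n=10): 508, 504, 412, 615, 432, 538, 479, 528, 553, 481
Mean correct RT = 5050/10 = 505.0000 ms
Proportion correct = 10/13
IES = 505.0000 / (10/13) = 656.500 ms

656.5 ms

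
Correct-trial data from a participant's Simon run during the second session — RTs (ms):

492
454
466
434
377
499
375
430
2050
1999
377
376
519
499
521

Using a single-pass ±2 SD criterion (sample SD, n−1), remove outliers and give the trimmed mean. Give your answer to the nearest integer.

448 ms

n = 15, ΣRT = 9868, M = 657.867
Σ(x−M)² = 4350327.73; s = √(4350327.73/14) = 557.439
Cutoffs: 657.867 ± 2·557.439 → [-457.0, 1772.7]
Outside: 1999, 2050 → excluded.
Retained (n=13): Σ = 5819, mean = 5819/13 = 447.615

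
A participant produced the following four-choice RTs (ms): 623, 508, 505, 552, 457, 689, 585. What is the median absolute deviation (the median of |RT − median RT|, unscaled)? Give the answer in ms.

47 ms

Sorted: 457, 505, 508, 552, 585, 623, 689 → median = 552
|x − 552|: 71, 44, 47, 0, 95, 137, 33
Sorted deviations: 0, 33, 44, 47, 71, 95, 137 → MAD = 47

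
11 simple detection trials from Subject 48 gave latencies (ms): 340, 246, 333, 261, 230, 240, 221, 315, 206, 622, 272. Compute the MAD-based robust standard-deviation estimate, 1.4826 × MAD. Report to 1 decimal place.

59.3 ms

Sorted: 206, 221, 230, 240, 246, 261, 272, 315, 333, 340, 622 → median = 261
|x − 261| sorted: 0, 11, 15, 21, 31, 40, 54, 55, 72, 79, 361 → MAD = 40
Robust SD ≈ 1.4826 × 40 = 59.304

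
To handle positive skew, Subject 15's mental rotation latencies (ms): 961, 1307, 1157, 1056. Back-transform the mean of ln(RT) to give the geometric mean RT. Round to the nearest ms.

ln(RT): 6.8680, 7.1755, 7.0536, 6.9622
Mean ln(RT) = 28.0593/4 = 7.01482
Geometric mean = exp(7.01482) = 1113.01 ms

1113 ms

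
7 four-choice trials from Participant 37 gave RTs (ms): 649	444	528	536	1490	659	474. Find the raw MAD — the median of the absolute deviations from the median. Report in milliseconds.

92 ms

Sorted: 444, 474, 528, 536, 649, 659, 1490 → median = 536
|x − 536|: 113, 92, 8, 0, 954, 123, 62
Sorted deviations: 0, 8, 62, 92, 113, 123, 954 → MAD = 92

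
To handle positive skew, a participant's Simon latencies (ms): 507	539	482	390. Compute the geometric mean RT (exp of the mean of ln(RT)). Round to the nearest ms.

476 ms

ln(RT): 6.2285, 6.2897, 6.1779, 5.9661
Mean ln(RT) = 24.6623/4 = 6.16558
Geometric mean = exp(6.16558) = 476.08 ms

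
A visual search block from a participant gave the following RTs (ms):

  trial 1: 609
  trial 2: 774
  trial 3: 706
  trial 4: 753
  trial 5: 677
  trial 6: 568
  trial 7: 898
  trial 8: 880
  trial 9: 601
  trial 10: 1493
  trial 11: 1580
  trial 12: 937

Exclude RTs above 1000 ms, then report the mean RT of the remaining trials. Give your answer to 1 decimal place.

740.3 ms

Excluded: 1493, 1580
Retained (n=10): Σ = 7403
Mean = 7403/10 = 740.3000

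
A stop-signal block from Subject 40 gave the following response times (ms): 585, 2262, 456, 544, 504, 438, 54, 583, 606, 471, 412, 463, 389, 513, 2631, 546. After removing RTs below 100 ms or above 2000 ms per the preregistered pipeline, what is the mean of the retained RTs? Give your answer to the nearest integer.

501 ms

Excluded: 54, 2262, 2631
Retained (n=13): Σ = 6510
Mean = 6510/13 = 500.7692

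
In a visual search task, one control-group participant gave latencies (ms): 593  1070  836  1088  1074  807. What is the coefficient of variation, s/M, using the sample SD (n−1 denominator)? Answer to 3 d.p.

0.220

n = 6, Σ = 5468, M = 911.3333
Σ(x−M)² = 200743.333; s = √(200743.333/5) = 200.3713
CV = 200.3713 / 911.3333 = 0.21987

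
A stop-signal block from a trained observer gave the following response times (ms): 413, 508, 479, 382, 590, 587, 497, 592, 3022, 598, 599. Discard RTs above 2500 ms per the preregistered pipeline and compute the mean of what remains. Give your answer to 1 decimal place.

Excluded: 3022
Retained (n=10): Σ = 5245
Mean = 5245/10 = 524.5000

524.5 ms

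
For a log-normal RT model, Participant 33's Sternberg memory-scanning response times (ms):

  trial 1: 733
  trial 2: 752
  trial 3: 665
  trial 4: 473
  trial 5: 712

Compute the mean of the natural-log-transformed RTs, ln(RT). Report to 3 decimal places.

6.489

ln(RT): 6.5971, 6.6227, 6.4998, 6.1591, 6.5681
Σ ln(RT) = 32.4468
Mean = 32.4468/5 = 6.48937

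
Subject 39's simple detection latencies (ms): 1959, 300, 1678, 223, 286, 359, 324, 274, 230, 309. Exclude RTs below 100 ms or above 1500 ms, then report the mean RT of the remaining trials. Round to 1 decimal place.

Excluded: 1678, 1959
Retained (n=8): Σ = 2305
Mean = 2305/8 = 288.1250

288.1 ms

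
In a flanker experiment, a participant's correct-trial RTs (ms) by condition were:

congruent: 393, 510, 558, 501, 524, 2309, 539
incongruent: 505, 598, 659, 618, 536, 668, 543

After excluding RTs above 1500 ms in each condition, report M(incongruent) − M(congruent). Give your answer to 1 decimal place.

85.4 ms

congruent: exclude 2309
M(congruent) = 3025/6 = 504.167
M(incongruent) = 4127/7 = 589.571
Difference = 589.571 − 504.167 = 85.405 ms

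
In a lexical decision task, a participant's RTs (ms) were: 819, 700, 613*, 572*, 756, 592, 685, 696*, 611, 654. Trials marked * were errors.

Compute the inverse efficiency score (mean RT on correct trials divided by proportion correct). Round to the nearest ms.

983 ms

Correct trials (n=7): 819, 700, 756, 592, 685, 611, 654
Mean correct RT = 4817/7 = 688.1429 ms
Proportion correct = 7/10
IES = 688.1429 / (7/10) = 983.061 ms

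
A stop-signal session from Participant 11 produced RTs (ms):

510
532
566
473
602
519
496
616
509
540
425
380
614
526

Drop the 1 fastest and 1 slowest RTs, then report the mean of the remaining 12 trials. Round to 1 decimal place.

Sorted: 380, 425, 473, 496, 509, 510, 519, 526, 532, 540, 566, 602, 614, 616
Drop lowest 1 (380) and highest 1 (616)
Remaining (n=12): Σ = 6312, mean = 6312/12 = 526.000

526.0 ms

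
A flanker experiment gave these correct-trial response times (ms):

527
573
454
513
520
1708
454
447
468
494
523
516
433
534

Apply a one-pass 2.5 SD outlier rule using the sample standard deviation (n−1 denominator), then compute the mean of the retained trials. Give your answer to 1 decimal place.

n = 14, ΣRT = 8164, M = 583.143
Σ(x−M)² = 1383643.71; s = √(1383643.71/13) = 326.242
Cutoffs: 583.143 ± 2.5·326.242 → [-232.5, 1398.7]
Outside: 1708 → excluded.
Retained (n=13): Σ = 6456, mean = 6456/13 = 496.615

496.6 ms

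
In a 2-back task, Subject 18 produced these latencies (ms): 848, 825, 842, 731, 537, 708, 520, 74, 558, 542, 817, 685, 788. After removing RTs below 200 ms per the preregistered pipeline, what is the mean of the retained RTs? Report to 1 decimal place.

700.1 ms

Excluded: 74
Retained (n=12): Σ = 8401
Mean = 8401/12 = 700.0833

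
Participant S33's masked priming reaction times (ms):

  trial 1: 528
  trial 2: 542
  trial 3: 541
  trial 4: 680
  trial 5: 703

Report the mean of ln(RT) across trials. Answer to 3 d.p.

ln(RT): 6.2691, 6.2953, 6.2934, 6.5221, 6.5554
Σ ln(RT) = 31.9352
Mean = 31.9352/5 = 6.38705

6.387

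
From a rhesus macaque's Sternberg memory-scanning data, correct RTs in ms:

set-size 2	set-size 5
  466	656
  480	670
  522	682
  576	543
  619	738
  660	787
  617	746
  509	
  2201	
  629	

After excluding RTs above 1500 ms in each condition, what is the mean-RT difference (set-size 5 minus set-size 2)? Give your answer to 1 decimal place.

set-size 2: exclude 2201
M(set-size 2) = 5078/9 = 564.222
M(set-size 5) = 4822/7 = 688.857
Difference = 688.857 − 564.222 = 124.635 ms

124.6 ms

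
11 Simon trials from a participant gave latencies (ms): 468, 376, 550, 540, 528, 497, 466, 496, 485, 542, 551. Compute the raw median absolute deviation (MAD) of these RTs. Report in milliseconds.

Sorted: 376, 466, 468, 485, 496, 497, 528, 540, 542, 550, 551 → median = 497
|x − 497|: 29, 121, 53, 43, 31, 0, 31, 1, 12, 45, 54
Sorted deviations: 0, 1, 12, 29, 31, 31, 43, 45, 53, 54, 121 → MAD = 31

31 ms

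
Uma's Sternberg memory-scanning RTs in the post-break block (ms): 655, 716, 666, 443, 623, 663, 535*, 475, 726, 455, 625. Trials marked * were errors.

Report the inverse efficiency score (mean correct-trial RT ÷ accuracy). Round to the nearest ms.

Correct trials (n=10): 655, 716, 666, 443, 623, 663, 475, 726, 455, 625
Mean correct RT = 6047/10 = 604.7000 ms
Proportion correct = 10/11
IES = 604.7000 / (10/11) = 665.170 ms

665 ms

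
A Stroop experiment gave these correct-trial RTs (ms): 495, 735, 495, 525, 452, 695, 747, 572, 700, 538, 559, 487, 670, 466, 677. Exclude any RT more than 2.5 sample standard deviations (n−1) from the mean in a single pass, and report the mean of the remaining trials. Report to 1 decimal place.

587.5 ms

n = 15, ΣRT = 8813, M = 587.533
Σ(x−M)² = 153969.73; s = √(153969.73/14) = 104.871
Cutoffs: 587.533 ± 2.5·104.871 → [325.4, 849.7]
No RTs fall outside the cutoffs; all 15 retained. Mean = 8813/15 = 587.533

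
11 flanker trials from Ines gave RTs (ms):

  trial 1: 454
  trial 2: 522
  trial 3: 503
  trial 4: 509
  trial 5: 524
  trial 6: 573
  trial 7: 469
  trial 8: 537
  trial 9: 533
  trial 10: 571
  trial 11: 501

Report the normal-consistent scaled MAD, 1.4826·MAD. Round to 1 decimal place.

Sorted: 454, 469, 501, 503, 509, 522, 524, 533, 537, 571, 573 → median = 522
|x − 522| sorted: 0, 2, 11, 13, 15, 19, 21, 49, 51, 53, 68 → MAD = 19
Robust SD ≈ 1.4826 × 19 = 28.169

28.2 ms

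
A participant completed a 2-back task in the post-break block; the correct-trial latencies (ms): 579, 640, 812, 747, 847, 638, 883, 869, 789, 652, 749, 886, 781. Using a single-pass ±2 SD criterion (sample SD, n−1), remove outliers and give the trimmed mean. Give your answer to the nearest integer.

n = 13, ΣRT = 9872, M = 759.385
Σ(x−M)² = 128435.08; s = √(128435.08/12) = 103.455
Cutoffs: 759.385 ± 2·103.455 → [552.5, 966.3]
No RTs fall outside the cutoffs; all 13 retained. Mean = 9872/13 = 759.385

759 ms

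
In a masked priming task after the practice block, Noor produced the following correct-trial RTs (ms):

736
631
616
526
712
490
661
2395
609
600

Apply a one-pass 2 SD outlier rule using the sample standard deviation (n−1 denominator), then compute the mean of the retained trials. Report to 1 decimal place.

620.1 ms

n = 10, ΣRT = 7976, M = 797.600
Σ(x−M)² = 2885202.40; s = √(2885202.40/9) = 566.196
Cutoffs: 797.600 ± 2·566.196 → [-334.8, 1930.0]
Outside: 2395 → excluded.
Retained (n=9): Σ = 5581, mean = 5581/9 = 620.111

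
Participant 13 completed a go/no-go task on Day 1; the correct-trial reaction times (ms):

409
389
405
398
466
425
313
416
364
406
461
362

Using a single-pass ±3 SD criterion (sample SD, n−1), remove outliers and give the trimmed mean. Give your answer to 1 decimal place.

401.2 ms

n = 12, ΣRT = 4814, M = 401.167
Σ(x−M)² = 19517.67; s = √(19517.67/11) = 42.123
Cutoffs: 401.167 ± 3·42.123 → [274.8, 527.5]
No RTs fall outside the cutoffs; all 12 retained. Mean = 4814/12 = 401.167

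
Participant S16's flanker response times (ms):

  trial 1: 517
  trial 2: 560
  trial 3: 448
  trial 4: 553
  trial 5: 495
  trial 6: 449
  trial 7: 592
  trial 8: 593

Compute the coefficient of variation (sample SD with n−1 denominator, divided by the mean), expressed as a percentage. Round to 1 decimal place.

n = 8, Σ = 4207, M = 525.8750
Σ(x−M)² = 23784.875; s = √(23784.875/7) = 58.2910
CV = 58.2910 / 525.8750 = 0.11085 = 11.085%

11.1%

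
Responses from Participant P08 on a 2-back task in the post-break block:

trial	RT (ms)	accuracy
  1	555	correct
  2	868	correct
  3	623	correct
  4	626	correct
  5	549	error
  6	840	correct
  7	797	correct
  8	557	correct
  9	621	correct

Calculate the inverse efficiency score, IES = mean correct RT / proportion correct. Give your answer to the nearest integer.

772 ms

Correct trials (n=8): 555, 868, 623, 626, 840, 797, 557, 621
Mean correct RT = 5487/8 = 685.8750 ms
Proportion correct = 8/9
IES = 685.8750 / (8/9) = 771.609 ms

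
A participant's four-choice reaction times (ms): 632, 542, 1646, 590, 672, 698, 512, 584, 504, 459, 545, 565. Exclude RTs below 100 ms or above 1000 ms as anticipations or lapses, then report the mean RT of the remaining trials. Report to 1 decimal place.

573.0 ms

Excluded: 1646
Retained (n=11): Σ = 6303
Mean = 6303/11 = 573.0000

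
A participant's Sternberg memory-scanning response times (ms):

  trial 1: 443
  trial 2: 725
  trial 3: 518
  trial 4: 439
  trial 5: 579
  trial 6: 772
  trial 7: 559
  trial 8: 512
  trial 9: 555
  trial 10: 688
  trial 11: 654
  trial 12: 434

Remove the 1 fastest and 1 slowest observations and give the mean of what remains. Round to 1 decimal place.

Sorted: 434, 439, 443, 512, 518, 555, 559, 579, 654, 688, 725, 772
Drop lowest 1 (434) and highest 1 (772)
Remaining (n=10): Σ = 5672, mean = 5672/10 = 567.200

567.2 ms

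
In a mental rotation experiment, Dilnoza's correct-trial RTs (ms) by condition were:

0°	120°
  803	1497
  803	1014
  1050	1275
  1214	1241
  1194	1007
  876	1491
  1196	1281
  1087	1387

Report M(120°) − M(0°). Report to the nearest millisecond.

246 ms

M(0°) = 8223/8 = 1027.875
M(120°) = 10193/8 = 1274.125
Difference = 1274.125 − 1027.875 = 246.250 ms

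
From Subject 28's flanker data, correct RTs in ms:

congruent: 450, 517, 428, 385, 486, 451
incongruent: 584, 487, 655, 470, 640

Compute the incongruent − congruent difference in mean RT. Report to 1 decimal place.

114.4 ms

M(congruent) = 2717/6 = 452.833
M(incongruent) = 2836/5 = 567.200
Difference = 567.200 − 452.833 = 114.367 ms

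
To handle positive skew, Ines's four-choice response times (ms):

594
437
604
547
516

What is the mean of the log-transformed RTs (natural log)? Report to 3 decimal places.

6.284

ln(RT): 6.3869, 6.0799, 6.4036, 6.3044, 6.2461
Σ ln(RT) = 31.4209
Mean = 31.4209/5 = 6.28419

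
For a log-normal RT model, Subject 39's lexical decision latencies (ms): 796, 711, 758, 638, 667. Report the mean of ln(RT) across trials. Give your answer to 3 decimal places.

ln(RT): 6.6796, 6.5667, 6.6307, 6.4583, 6.5028
Σ ln(RT) = 32.8381
Mean = 32.8381/5 = 6.56762

6.568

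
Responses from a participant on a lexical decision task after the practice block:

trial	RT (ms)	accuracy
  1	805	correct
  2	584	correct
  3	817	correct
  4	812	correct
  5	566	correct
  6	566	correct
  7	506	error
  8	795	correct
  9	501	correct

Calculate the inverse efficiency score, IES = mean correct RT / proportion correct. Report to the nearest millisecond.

Correct trials (n=8): 805, 584, 817, 812, 566, 566, 795, 501
Mean correct RT = 5446/8 = 680.7500 ms
Proportion correct = 8/9
IES = 680.7500 / (8/9) = 765.844 ms

766 ms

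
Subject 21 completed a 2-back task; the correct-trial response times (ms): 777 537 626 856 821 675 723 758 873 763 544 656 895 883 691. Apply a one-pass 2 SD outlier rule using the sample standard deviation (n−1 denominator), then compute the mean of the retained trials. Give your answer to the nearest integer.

739 ms

n = 15, ΣRT = 11078, M = 738.533
Σ(x−M)² = 190961.73; s = √(190961.73/14) = 116.791
Cutoffs: 738.533 ± 2·116.791 → [505.0, 972.1]
No RTs fall outside the cutoffs; all 15 retained. Mean = 11078/15 = 738.533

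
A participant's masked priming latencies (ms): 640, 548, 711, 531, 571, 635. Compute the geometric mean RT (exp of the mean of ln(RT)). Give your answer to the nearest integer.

603 ms

ln(RT): 6.4615, 6.3063, 6.5667, 6.2748, 6.3474, 6.4536
Mean ln(RT) = 38.4102/6 = 6.40170
Geometric mean = exp(6.40170) = 602.87 ms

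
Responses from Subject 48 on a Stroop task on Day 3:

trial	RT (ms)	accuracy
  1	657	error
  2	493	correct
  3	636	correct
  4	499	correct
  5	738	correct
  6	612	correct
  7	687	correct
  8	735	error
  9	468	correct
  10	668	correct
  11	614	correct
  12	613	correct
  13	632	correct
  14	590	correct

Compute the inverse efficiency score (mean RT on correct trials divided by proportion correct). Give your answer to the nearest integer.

705 ms

Correct trials (n=12): 493, 636, 499, 738, 612, 687, 468, 668, 614, 613, 632, 590
Mean correct RT = 7250/12 = 604.1667 ms
Proportion correct = 12/14
IES = 604.1667 / (12/14) = 704.861 ms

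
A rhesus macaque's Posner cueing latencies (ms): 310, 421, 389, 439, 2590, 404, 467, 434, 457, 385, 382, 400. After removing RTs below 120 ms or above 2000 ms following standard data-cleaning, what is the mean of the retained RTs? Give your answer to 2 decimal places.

408.00 ms

Excluded: 2590
Retained (n=11): Σ = 4488
Mean = 4488/11 = 408.0000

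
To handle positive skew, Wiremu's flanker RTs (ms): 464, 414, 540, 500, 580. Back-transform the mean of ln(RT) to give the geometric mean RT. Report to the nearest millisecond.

496 ms

ln(RT): 6.1399, 6.0259, 6.2916, 6.2146, 6.3630
Mean ln(RT) = 31.0350/5 = 6.20699
Geometric mean = exp(6.20699) = 496.21 ms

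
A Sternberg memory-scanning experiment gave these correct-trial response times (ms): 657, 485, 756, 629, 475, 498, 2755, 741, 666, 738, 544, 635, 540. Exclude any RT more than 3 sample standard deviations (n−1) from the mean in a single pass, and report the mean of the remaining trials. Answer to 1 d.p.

n = 13, ΣRT = 10119, M = 778.385
Σ(x−M)² = 4349273.08; s = √(4349273.08/12) = 602.029
Cutoffs: 778.385 ± 3·602.029 → [-1027.7, 2584.5]
Outside: 2755 → excluded.
Retained (n=12): Σ = 7364, mean = 7364/12 = 613.667

613.7 ms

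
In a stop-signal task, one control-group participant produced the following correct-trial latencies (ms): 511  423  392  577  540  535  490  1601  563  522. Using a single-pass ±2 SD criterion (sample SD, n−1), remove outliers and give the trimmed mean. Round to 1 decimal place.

n = 10, ΣRT = 6154, M = 615.400
Σ(x−M)² = 1110050.40; s = √(1110050.40/9) = 351.196
Cutoffs: 615.400 ± 2·351.196 → [-87.0, 1317.8]
Outside: 1601 → excluded.
Retained (n=9): Σ = 4553, mean = 4553/9 = 505.889

505.9 ms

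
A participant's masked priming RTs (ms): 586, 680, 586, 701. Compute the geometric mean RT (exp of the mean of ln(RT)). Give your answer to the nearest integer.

636 ms

ln(RT): 6.3733, 6.5221, 6.3733, 6.5525
Mean ln(RT) = 25.8212/4 = 6.45531
Geometric mean = exp(6.45531) = 636.07 ms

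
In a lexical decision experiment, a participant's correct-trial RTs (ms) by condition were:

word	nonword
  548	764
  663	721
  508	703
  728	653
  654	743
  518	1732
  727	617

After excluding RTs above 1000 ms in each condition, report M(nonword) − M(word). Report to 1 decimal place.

nonword: exclude 1732
M(word) = 4346/7 = 620.857
M(nonword) = 4201/6 = 700.167
Difference = 700.167 − 620.857 = 79.310 ms

79.3 ms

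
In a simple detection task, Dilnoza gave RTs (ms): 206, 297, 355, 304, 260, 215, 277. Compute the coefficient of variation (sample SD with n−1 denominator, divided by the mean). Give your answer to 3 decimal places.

0.191

n = 7, Σ = 1914, M = 273.4286
Σ(x−M)² = 16297.714; s = √(16297.714/6) = 52.1180
CV = 52.1180 / 273.4286 = 0.19061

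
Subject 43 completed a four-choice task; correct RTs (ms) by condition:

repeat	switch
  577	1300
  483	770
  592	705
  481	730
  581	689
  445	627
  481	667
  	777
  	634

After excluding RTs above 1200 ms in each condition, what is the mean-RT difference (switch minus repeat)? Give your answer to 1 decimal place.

switch: exclude 1300
M(repeat) = 3640/7 = 520.000
M(switch) = 5599/8 = 699.875
Difference = 699.875 − 520.000 = 179.875 ms

179.9 ms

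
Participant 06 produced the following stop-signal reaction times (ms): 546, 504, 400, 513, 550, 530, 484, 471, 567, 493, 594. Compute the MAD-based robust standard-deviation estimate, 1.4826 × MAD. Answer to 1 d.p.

48.9 ms

Sorted: 400, 471, 484, 493, 504, 513, 530, 546, 550, 567, 594 → median = 513
|x − 513| sorted: 0, 9, 17, 20, 29, 33, 37, 42, 54, 81, 113 → MAD = 33
Robust SD ≈ 1.4826 × 33 = 48.926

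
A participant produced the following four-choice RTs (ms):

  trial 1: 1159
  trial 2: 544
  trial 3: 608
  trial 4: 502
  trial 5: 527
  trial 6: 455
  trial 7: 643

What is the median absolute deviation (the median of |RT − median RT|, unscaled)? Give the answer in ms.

64 ms

Sorted: 455, 502, 527, 544, 608, 643, 1159 → median = 544
|x − 544|: 615, 0, 64, 42, 17, 89, 99
Sorted deviations: 0, 17, 42, 64, 89, 99, 615 → MAD = 64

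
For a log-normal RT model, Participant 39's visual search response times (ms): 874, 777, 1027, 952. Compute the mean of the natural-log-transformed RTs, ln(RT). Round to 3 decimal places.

6.805

ln(RT): 6.7731, 6.6554, 6.9344, 6.8586
Σ ln(RT) = 27.2215
Mean = 27.2215/4 = 6.80537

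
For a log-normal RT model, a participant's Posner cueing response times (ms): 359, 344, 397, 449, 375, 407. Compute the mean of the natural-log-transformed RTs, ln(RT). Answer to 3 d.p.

ln(RT): 5.8833, 5.8406, 5.9839, 6.1070, 5.9269, 6.0088
Σ ln(RT) = 35.7507
Mean = 35.7507/6 = 5.95844

5.958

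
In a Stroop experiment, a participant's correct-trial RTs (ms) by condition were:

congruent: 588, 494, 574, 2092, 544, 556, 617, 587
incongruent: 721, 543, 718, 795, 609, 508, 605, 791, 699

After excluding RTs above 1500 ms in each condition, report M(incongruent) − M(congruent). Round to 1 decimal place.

99.7 ms

congruent: exclude 2092
M(congruent) = 3960/7 = 565.714
M(incongruent) = 5989/9 = 665.444
Difference = 665.444 − 565.714 = 99.730 ms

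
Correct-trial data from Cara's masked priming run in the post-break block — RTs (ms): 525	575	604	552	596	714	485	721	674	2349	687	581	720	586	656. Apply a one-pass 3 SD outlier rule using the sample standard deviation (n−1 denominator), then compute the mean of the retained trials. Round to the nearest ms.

620 ms

n = 15, ΣRT = 11025, M = 735.000
Σ(x−M)² = 2866212.00; s = √(2866212.00/14) = 452.470
Cutoffs: 735.000 ± 3·452.470 → [-622.4, 2092.4]
Outside: 2349 → excluded.
Retained (n=14): Σ = 8676, mean = 8676/14 = 619.714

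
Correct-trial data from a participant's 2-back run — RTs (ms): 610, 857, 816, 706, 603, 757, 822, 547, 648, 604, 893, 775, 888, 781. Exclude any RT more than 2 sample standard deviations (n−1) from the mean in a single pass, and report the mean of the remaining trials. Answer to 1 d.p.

736.2 ms

n = 14, ΣRT = 10307, M = 736.214
Σ(x−M)² = 175530.36; s = √(175530.36/13) = 116.200
Cutoffs: 736.214 ± 2·116.200 → [503.8, 968.6]
No RTs fall outside the cutoffs; all 14 retained. Mean = 10307/14 = 736.214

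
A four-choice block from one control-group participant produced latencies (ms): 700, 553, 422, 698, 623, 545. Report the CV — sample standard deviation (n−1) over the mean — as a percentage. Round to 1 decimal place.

n = 6, Σ = 3541, M = 590.1667
Σ(x−M)² = 56470.833; s = √(56470.833/5) = 106.2740
CV = 106.2740 / 590.1667 = 0.18007 = 18.007%

18.0%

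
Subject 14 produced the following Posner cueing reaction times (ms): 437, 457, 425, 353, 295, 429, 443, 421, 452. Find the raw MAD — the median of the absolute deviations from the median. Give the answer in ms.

14 ms

Sorted: 295, 353, 421, 425, 429, 437, 443, 452, 457 → median = 429
|x − 429|: 8, 28, 4, 76, 134, 0, 14, 8, 23
Sorted deviations: 0, 4, 8, 8, 14, 23, 28, 76, 134 → MAD = 14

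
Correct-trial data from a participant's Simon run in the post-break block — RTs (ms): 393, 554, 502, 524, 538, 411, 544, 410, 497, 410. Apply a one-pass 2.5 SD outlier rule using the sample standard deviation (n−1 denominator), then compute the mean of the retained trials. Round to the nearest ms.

n = 10, ΣRT = 4783, M = 478.300
Σ(x−M)² = 37746.10; s = √(37746.10/9) = 64.761
Cutoffs: 478.300 ± 2.5·64.761 → [316.4, 640.2]
No RTs fall outside the cutoffs; all 10 retained. Mean = 4783/10 = 478.300

478 ms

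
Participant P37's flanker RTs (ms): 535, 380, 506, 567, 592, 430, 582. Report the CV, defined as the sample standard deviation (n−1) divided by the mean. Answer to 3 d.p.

n = 7, Σ = 3592, M = 513.1429
Σ(x−M)² = 39028.857; s = √(39028.857/6) = 80.6524
CV = 80.6524 / 513.1429 = 0.15717

0.157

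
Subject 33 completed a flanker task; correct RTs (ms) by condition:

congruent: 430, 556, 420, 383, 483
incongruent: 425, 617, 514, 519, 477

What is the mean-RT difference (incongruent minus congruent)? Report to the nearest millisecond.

M(congruent) = 2272/5 = 454.400
M(incongruent) = 2552/5 = 510.400
Difference = 510.400 − 454.400 = 56.000 ms

56 ms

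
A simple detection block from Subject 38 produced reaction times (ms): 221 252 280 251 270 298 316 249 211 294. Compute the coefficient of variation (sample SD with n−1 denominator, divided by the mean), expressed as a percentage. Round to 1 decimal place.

12.8%

n = 10, Σ = 2642, M = 264.2000
Σ(x−M)² = 10247.600; s = √(10247.600/9) = 33.7435
CV = 33.7435 / 264.2000 = 0.12772 = 12.772%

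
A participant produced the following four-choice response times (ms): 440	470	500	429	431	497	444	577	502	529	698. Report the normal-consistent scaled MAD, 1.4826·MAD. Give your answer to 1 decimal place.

78.6 ms

Sorted: 429, 431, 440, 444, 470, 497, 500, 502, 529, 577, 698 → median = 497
|x − 497| sorted: 0, 3, 5, 27, 32, 53, 57, 66, 68, 80, 201 → MAD = 53
Robust SD ≈ 1.4826 × 53 = 78.578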